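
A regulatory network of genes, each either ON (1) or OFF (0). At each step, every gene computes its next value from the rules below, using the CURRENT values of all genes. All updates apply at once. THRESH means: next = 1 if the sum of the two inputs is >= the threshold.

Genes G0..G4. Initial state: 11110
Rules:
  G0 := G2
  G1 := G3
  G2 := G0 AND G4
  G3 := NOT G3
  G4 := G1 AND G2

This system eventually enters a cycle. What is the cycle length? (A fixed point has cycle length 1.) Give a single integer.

Answer: 2

Derivation:
Step 0: 11110
Step 1: G0=G2=1 G1=G3=1 G2=G0&G4=1&0=0 G3=NOT G3=NOT 1=0 G4=G1&G2=1&1=1 -> 11001
Step 2: G0=G2=0 G1=G3=0 G2=G0&G4=1&1=1 G3=NOT G3=NOT 0=1 G4=G1&G2=1&0=0 -> 00110
Step 3: G0=G2=1 G1=G3=1 G2=G0&G4=0&0=0 G3=NOT G3=NOT 1=0 G4=G1&G2=0&1=0 -> 11000
Step 4: G0=G2=0 G1=G3=0 G2=G0&G4=1&0=0 G3=NOT G3=NOT 0=1 G4=G1&G2=1&0=0 -> 00010
Step 5: G0=G2=0 G1=G3=1 G2=G0&G4=0&0=0 G3=NOT G3=NOT 1=0 G4=G1&G2=0&0=0 -> 01000
Step 6: G0=G2=0 G1=G3=0 G2=G0&G4=0&0=0 G3=NOT G3=NOT 0=1 G4=G1&G2=1&0=0 -> 00010
State from step 6 equals state from step 4 -> cycle length 2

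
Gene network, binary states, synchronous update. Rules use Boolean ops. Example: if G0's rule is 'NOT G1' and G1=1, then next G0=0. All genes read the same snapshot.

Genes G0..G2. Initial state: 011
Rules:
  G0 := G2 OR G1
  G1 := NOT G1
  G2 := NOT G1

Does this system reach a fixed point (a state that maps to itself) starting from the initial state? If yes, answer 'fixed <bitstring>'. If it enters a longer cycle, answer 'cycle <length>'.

Answer: cycle 2

Derivation:
Step 0: 011
Step 1: G0=G2|G1=1|1=1 G1=NOT G1=NOT 1=0 G2=NOT G1=NOT 1=0 -> 100
Step 2: G0=G2|G1=0|0=0 G1=NOT G1=NOT 0=1 G2=NOT G1=NOT 0=1 -> 011
Cycle of length 2 starting at step 0 -> no fixed point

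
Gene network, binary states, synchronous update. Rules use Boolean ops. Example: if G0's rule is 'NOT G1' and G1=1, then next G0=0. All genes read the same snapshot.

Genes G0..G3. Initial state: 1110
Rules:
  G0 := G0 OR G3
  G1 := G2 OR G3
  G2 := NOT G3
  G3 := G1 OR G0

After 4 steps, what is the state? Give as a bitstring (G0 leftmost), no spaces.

Step 1: G0=G0|G3=1|0=1 G1=G2|G3=1|0=1 G2=NOT G3=NOT 0=1 G3=G1|G0=1|1=1 -> 1111
Step 2: G0=G0|G3=1|1=1 G1=G2|G3=1|1=1 G2=NOT G3=NOT 1=0 G3=G1|G0=1|1=1 -> 1101
Step 3: G0=G0|G3=1|1=1 G1=G2|G3=0|1=1 G2=NOT G3=NOT 1=0 G3=G1|G0=1|1=1 -> 1101
Step 4: G0=G0|G3=1|1=1 G1=G2|G3=0|1=1 G2=NOT G3=NOT 1=0 G3=G1|G0=1|1=1 -> 1101

1101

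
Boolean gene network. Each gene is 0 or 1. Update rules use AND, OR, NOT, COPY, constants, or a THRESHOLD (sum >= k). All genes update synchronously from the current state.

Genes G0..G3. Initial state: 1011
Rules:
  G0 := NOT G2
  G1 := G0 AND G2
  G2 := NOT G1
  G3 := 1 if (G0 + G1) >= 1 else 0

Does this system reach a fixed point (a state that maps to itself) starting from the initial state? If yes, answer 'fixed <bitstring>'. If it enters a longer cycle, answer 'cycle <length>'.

Step 0: 1011
Step 1: G0=NOT G2=NOT 1=0 G1=G0&G2=1&1=1 G2=NOT G1=NOT 0=1 G3=(1+0>=1)=1 -> 0111
Step 2: G0=NOT G2=NOT 1=0 G1=G0&G2=0&1=0 G2=NOT G1=NOT 1=0 G3=(0+1>=1)=1 -> 0001
Step 3: G0=NOT G2=NOT 0=1 G1=G0&G2=0&0=0 G2=NOT G1=NOT 0=1 G3=(0+0>=1)=0 -> 1010
Step 4: G0=NOT G2=NOT 1=0 G1=G0&G2=1&1=1 G2=NOT G1=NOT 0=1 G3=(1+0>=1)=1 -> 0111
Cycle of length 3 starting at step 1 -> no fixed point

Answer: cycle 3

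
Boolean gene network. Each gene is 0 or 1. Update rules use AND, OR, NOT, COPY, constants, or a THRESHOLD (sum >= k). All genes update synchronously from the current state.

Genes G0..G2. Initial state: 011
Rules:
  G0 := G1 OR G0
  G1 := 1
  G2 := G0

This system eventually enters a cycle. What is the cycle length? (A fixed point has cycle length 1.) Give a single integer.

Answer: 1

Derivation:
Step 0: 011
Step 1: G0=G1|G0=1|0=1 G1=1(const) G2=G0=0 -> 110
Step 2: G0=G1|G0=1|1=1 G1=1(const) G2=G0=1 -> 111
Step 3: G0=G1|G0=1|1=1 G1=1(const) G2=G0=1 -> 111
State from step 3 equals state from step 2 -> cycle length 1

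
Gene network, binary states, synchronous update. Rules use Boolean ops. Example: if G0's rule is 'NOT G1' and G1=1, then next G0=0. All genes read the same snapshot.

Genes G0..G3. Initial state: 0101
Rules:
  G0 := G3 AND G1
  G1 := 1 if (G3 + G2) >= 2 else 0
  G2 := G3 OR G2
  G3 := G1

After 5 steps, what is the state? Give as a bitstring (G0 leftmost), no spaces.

Step 1: G0=G3&G1=1&1=1 G1=(1+0>=2)=0 G2=G3|G2=1|0=1 G3=G1=1 -> 1011
Step 2: G0=G3&G1=1&0=0 G1=(1+1>=2)=1 G2=G3|G2=1|1=1 G3=G1=0 -> 0110
Step 3: G0=G3&G1=0&1=0 G1=(0+1>=2)=0 G2=G3|G2=0|1=1 G3=G1=1 -> 0011
Step 4: G0=G3&G1=1&0=0 G1=(1+1>=2)=1 G2=G3|G2=1|1=1 G3=G1=0 -> 0110
Step 5: G0=G3&G1=0&1=0 G1=(0+1>=2)=0 G2=G3|G2=0|1=1 G3=G1=1 -> 0011

0011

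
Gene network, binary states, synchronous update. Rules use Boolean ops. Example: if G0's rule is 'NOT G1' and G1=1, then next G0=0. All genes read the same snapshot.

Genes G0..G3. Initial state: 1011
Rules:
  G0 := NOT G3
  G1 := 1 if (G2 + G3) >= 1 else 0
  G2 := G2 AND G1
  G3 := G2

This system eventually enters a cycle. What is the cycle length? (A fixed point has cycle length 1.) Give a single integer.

Answer: 1

Derivation:
Step 0: 1011
Step 1: G0=NOT G3=NOT 1=0 G1=(1+1>=1)=1 G2=G2&G1=1&0=0 G3=G2=1 -> 0101
Step 2: G0=NOT G3=NOT 1=0 G1=(0+1>=1)=1 G2=G2&G1=0&1=0 G3=G2=0 -> 0100
Step 3: G0=NOT G3=NOT 0=1 G1=(0+0>=1)=0 G2=G2&G1=0&1=0 G3=G2=0 -> 1000
Step 4: G0=NOT G3=NOT 0=1 G1=(0+0>=1)=0 G2=G2&G1=0&0=0 G3=G2=0 -> 1000
State from step 4 equals state from step 3 -> cycle length 1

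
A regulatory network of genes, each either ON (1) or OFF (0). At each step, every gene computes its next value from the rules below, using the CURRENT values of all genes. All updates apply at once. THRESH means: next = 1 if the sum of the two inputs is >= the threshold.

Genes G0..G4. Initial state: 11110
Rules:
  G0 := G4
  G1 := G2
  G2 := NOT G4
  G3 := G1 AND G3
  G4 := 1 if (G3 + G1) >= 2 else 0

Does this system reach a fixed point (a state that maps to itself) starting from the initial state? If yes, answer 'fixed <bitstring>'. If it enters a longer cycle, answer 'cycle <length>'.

Answer: fixed 01100

Derivation:
Step 0: 11110
Step 1: G0=G4=0 G1=G2=1 G2=NOT G4=NOT 0=1 G3=G1&G3=1&1=1 G4=(1+1>=2)=1 -> 01111
Step 2: G0=G4=1 G1=G2=1 G2=NOT G4=NOT 1=0 G3=G1&G3=1&1=1 G4=(1+1>=2)=1 -> 11011
Step 3: G0=G4=1 G1=G2=0 G2=NOT G4=NOT 1=0 G3=G1&G3=1&1=1 G4=(1+1>=2)=1 -> 10011
Step 4: G0=G4=1 G1=G2=0 G2=NOT G4=NOT 1=0 G3=G1&G3=0&1=0 G4=(1+0>=2)=0 -> 10000
Step 5: G0=G4=0 G1=G2=0 G2=NOT G4=NOT 0=1 G3=G1&G3=0&0=0 G4=(0+0>=2)=0 -> 00100
Step 6: G0=G4=0 G1=G2=1 G2=NOT G4=NOT 0=1 G3=G1&G3=0&0=0 G4=(0+0>=2)=0 -> 01100
Step 7: G0=G4=0 G1=G2=1 G2=NOT G4=NOT 0=1 G3=G1&G3=1&0=0 G4=(0+1>=2)=0 -> 01100
Fixed point reached at step 6: 01100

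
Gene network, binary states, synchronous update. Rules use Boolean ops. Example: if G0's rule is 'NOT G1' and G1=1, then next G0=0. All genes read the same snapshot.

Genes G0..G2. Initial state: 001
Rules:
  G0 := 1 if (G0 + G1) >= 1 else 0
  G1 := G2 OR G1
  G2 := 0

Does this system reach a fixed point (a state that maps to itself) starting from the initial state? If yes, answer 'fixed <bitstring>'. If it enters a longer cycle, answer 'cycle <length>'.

Answer: fixed 110

Derivation:
Step 0: 001
Step 1: G0=(0+0>=1)=0 G1=G2|G1=1|0=1 G2=0(const) -> 010
Step 2: G0=(0+1>=1)=1 G1=G2|G1=0|1=1 G2=0(const) -> 110
Step 3: G0=(1+1>=1)=1 G1=G2|G1=0|1=1 G2=0(const) -> 110
Fixed point reached at step 2: 110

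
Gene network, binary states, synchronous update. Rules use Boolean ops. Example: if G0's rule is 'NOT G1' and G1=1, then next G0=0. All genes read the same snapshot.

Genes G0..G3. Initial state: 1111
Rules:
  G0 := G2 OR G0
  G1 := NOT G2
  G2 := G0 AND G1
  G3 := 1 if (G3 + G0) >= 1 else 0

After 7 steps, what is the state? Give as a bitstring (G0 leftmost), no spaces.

Step 1: G0=G2|G0=1|1=1 G1=NOT G2=NOT 1=0 G2=G0&G1=1&1=1 G3=(1+1>=1)=1 -> 1011
Step 2: G0=G2|G0=1|1=1 G1=NOT G2=NOT 1=0 G2=G0&G1=1&0=0 G3=(1+1>=1)=1 -> 1001
Step 3: G0=G2|G0=0|1=1 G1=NOT G2=NOT 0=1 G2=G0&G1=1&0=0 G3=(1+1>=1)=1 -> 1101
Step 4: G0=G2|G0=0|1=1 G1=NOT G2=NOT 0=1 G2=G0&G1=1&1=1 G3=(1+1>=1)=1 -> 1111
Step 5: G0=G2|G0=1|1=1 G1=NOT G2=NOT 1=0 G2=G0&G1=1&1=1 G3=(1+1>=1)=1 -> 1011
Step 6: G0=G2|G0=1|1=1 G1=NOT G2=NOT 1=0 G2=G0&G1=1&0=0 G3=(1+1>=1)=1 -> 1001
Step 7: G0=G2|G0=0|1=1 G1=NOT G2=NOT 0=1 G2=G0&G1=1&0=0 G3=(1+1>=1)=1 -> 1101

1101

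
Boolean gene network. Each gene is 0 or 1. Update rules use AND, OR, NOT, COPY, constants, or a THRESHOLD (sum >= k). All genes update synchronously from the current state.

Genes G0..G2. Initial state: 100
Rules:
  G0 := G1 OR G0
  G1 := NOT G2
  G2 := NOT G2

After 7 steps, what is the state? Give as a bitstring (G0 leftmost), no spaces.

Step 1: G0=G1|G0=0|1=1 G1=NOT G2=NOT 0=1 G2=NOT G2=NOT 0=1 -> 111
Step 2: G0=G1|G0=1|1=1 G1=NOT G2=NOT 1=0 G2=NOT G2=NOT 1=0 -> 100
Step 3: G0=G1|G0=0|1=1 G1=NOT G2=NOT 0=1 G2=NOT G2=NOT 0=1 -> 111
Step 4: G0=G1|G0=1|1=1 G1=NOT G2=NOT 1=0 G2=NOT G2=NOT 1=0 -> 100
Step 5: G0=G1|G0=0|1=1 G1=NOT G2=NOT 0=1 G2=NOT G2=NOT 0=1 -> 111
Step 6: G0=G1|G0=1|1=1 G1=NOT G2=NOT 1=0 G2=NOT G2=NOT 1=0 -> 100
Step 7: G0=G1|G0=0|1=1 G1=NOT G2=NOT 0=1 G2=NOT G2=NOT 0=1 -> 111

111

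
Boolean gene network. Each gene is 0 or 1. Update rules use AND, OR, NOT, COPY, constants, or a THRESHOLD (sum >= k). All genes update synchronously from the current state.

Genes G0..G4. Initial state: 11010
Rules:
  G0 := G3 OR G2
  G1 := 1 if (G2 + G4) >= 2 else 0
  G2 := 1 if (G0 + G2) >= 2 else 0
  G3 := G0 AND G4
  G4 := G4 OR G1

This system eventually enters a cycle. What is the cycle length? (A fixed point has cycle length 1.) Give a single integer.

Answer: 2

Derivation:
Step 0: 11010
Step 1: G0=G3|G2=1|0=1 G1=(0+0>=2)=0 G2=(1+0>=2)=0 G3=G0&G4=1&0=0 G4=G4|G1=0|1=1 -> 10001
Step 2: G0=G3|G2=0|0=0 G1=(0+1>=2)=0 G2=(1+0>=2)=0 G3=G0&G4=1&1=1 G4=G4|G1=1|0=1 -> 00011
Step 3: G0=G3|G2=1|0=1 G1=(0+1>=2)=0 G2=(0+0>=2)=0 G3=G0&G4=0&1=0 G4=G4|G1=1|0=1 -> 10001
State from step 3 equals state from step 1 -> cycle length 2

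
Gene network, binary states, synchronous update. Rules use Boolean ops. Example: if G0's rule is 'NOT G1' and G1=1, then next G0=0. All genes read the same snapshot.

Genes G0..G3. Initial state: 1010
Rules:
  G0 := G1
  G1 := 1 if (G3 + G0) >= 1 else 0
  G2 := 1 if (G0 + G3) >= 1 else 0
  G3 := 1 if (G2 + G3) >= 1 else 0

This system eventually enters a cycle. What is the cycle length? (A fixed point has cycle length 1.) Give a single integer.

Answer: 1

Derivation:
Step 0: 1010
Step 1: G0=G1=0 G1=(0+1>=1)=1 G2=(1+0>=1)=1 G3=(1+0>=1)=1 -> 0111
Step 2: G0=G1=1 G1=(1+0>=1)=1 G2=(0+1>=1)=1 G3=(1+1>=1)=1 -> 1111
Step 3: G0=G1=1 G1=(1+1>=1)=1 G2=(1+1>=1)=1 G3=(1+1>=1)=1 -> 1111
State from step 3 equals state from step 2 -> cycle length 1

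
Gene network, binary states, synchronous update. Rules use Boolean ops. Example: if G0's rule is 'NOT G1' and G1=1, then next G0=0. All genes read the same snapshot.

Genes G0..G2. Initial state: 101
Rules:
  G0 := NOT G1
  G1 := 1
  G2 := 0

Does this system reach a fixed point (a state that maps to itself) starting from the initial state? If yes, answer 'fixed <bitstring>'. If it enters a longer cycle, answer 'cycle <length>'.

Answer: fixed 010

Derivation:
Step 0: 101
Step 1: G0=NOT G1=NOT 0=1 G1=1(const) G2=0(const) -> 110
Step 2: G0=NOT G1=NOT 1=0 G1=1(const) G2=0(const) -> 010
Step 3: G0=NOT G1=NOT 1=0 G1=1(const) G2=0(const) -> 010
Fixed point reached at step 2: 010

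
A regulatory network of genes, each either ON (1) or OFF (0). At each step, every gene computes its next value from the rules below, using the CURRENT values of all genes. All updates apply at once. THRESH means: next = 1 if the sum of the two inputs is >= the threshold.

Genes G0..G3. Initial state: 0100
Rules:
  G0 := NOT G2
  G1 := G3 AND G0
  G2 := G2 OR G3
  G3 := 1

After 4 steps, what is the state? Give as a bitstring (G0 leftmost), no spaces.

Step 1: G0=NOT G2=NOT 0=1 G1=G3&G0=0&0=0 G2=G2|G3=0|0=0 G3=1(const) -> 1001
Step 2: G0=NOT G2=NOT 0=1 G1=G3&G0=1&1=1 G2=G2|G3=0|1=1 G3=1(const) -> 1111
Step 3: G0=NOT G2=NOT 1=0 G1=G3&G0=1&1=1 G2=G2|G3=1|1=1 G3=1(const) -> 0111
Step 4: G0=NOT G2=NOT 1=0 G1=G3&G0=1&0=0 G2=G2|G3=1|1=1 G3=1(const) -> 0011

0011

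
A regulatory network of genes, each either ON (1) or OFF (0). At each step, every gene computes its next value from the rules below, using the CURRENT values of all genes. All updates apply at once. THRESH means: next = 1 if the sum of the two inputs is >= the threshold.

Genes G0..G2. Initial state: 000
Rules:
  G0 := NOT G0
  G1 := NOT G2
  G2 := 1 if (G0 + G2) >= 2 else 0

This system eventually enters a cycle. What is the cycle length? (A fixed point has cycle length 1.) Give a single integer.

Answer: 2

Derivation:
Step 0: 000
Step 1: G0=NOT G0=NOT 0=1 G1=NOT G2=NOT 0=1 G2=(0+0>=2)=0 -> 110
Step 2: G0=NOT G0=NOT 1=0 G1=NOT G2=NOT 0=1 G2=(1+0>=2)=0 -> 010
Step 3: G0=NOT G0=NOT 0=1 G1=NOT G2=NOT 0=1 G2=(0+0>=2)=0 -> 110
State from step 3 equals state from step 1 -> cycle length 2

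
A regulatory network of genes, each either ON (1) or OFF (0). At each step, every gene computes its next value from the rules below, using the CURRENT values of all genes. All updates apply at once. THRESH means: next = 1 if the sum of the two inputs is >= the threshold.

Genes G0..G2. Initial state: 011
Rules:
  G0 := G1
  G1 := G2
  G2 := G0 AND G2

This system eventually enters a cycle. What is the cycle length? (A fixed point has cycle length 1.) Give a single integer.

Step 0: 011
Step 1: G0=G1=1 G1=G2=1 G2=G0&G2=0&1=0 -> 110
Step 2: G0=G1=1 G1=G2=0 G2=G0&G2=1&0=0 -> 100
Step 3: G0=G1=0 G1=G2=0 G2=G0&G2=1&0=0 -> 000
Step 4: G0=G1=0 G1=G2=0 G2=G0&G2=0&0=0 -> 000
State from step 4 equals state from step 3 -> cycle length 1

Answer: 1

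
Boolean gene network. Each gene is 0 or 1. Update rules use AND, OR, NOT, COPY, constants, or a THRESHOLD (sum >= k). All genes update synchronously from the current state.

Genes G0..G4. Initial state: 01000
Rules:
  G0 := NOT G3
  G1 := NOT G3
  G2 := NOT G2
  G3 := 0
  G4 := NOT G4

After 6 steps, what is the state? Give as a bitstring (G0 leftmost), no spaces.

Step 1: G0=NOT G3=NOT 0=1 G1=NOT G3=NOT 0=1 G2=NOT G2=NOT 0=1 G3=0(const) G4=NOT G4=NOT 0=1 -> 11101
Step 2: G0=NOT G3=NOT 0=1 G1=NOT G3=NOT 0=1 G2=NOT G2=NOT 1=0 G3=0(const) G4=NOT G4=NOT 1=0 -> 11000
Step 3: G0=NOT G3=NOT 0=1 G1=NOT G3=NOT 0=1 G2=NOT G2=NOT 0=1 G3=0(const) G4=NOT G4=NOT 0=1 -> 11101
Step 4: G0=NOT G3=NOT 0=1 G1=NOT G3=NOT 0=1 G2=NOT G2=NOT 1=0 G3=0(const) G4=NOT G4=NOT 1=0 -> 11000
Step 5: G0=NOT G3=NOT 0=1 G1=NOT G3=NOT 0=1 G2=NOT G2=NOT 0=1 G3=0(const) G4=NOT G4=NOT 0=1 -> 11101
Step 6: G0=NOT G3=NOT 0=1 G1=NOT G3=NOT 0=1 G2=NOT G2=NOT 1=0 G3=0(const) G4=NOT G4=NOT 1=0 -> 11000

11000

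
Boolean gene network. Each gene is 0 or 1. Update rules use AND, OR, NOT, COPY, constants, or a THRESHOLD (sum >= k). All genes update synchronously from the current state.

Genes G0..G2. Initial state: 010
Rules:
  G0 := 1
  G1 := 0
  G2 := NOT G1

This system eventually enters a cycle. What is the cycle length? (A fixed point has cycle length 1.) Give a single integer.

Step 0: 010
Step 1: G0=1(const) G1=0(const) G2=NOT G1=NOT 1=0 -> 100
Step 2: G0=1(const) G1=0(const) G2=NOT G1=NOT 0=1 -> 101
Step 3: G0=1(const) G1=0(const) G2=NOT G1=NOT 0=1 -> 101
State from step 3 equals state from step 2 -> cycle length 1

Answer: 1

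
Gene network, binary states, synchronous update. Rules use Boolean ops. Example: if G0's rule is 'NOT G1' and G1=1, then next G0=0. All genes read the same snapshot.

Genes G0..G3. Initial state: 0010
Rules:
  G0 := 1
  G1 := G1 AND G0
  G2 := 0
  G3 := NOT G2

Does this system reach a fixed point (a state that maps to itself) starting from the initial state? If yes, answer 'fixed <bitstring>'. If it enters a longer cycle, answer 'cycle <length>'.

Answer: fixed 1001

Derivation:
Step 0: 0010
Step 1: G0=1(const) G1=G1&G0=0&0=0 G2=0(const) G3=NOT G2=NOT 1=0 -> 1000
Step 2: G0=1(const) G1=G1&G0=0&1=0 G2=0(const) G3=NOT G2=NOT 0=1 -> 1001
Step 3: G0=1(const) G1=G1&G0=0&1=0 G2=0(const) G3=NOT G2=NOT 0=1 -> 1001
Fixed point reached at step 2: 1001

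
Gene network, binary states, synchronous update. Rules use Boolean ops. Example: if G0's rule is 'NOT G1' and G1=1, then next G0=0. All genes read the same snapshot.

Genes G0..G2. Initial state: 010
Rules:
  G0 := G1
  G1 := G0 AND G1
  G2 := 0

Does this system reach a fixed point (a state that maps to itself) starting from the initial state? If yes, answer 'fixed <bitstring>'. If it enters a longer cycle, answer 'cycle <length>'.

Step 0: 010
Step 1: G0=G1=1 G1=G0&G1=0&1=0 G2=0(const) -> 100
Step 2: G0=G1=0 G1=G0&G1=1&0=0 G2=0(const) -> 000
Step 3: G0=G1=0 G1=G0&G1=0&0=0 G2=0(const) -> 000
Fixed point reached at step 2: 000

Answer: fixed 000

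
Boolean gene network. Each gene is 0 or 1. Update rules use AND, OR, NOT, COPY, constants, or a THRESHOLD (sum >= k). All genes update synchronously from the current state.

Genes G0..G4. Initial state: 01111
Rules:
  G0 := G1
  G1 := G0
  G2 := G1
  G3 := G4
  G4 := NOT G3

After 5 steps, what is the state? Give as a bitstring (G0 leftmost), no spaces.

Step 1: G0=G1=1 G1=G0=0 G2=G1=1 G3=G4=1 G4=NOT G3=NOT 1=0 -> 10110
Step 2: G0=G1=0 G1=G0=1 G2=G1=0 G3=G4=0 G4=NOT G3=NOT 1=0 -> 01000
Step 3: G0=G1=1 G1=G0=0 G2=G1=1 G3=G4=0 G4=NOT G3=NOT 0=1 -> 10101
Step 4: G0=G1=0 G1=G0=1 G2=G1=0 G3=G4=1 G4=NOT G3=NOT 0=1 -> 01011
Step 5: G0=G1=1 G1=G0=0 G2=G1=1 G3=G4=1 G4=NOT G3=NOT 1=0 -> 10110

10110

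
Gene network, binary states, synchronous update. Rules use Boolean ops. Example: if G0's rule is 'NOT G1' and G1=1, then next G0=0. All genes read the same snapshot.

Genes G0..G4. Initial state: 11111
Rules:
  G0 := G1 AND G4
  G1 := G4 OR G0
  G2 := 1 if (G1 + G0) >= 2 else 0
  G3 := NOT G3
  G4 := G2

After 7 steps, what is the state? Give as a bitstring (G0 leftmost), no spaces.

Step 1: G0=G1&G4=1&1=1 G1=G4|G0=1|1=1 G2=(1+1>=2)=1 G3=NOT G3=NOT 1=0 G4=G2=1 -> 11101
Step 2: G0=G1&G4=1&1=1 G1=G4|G0=1|1=1 G2=(1+1>=2)=1 G3=NOT G3=NOT 0=1 G4=G2=1 -> 11111
Step 3: G0=G1&G4=1&1=1 G1=G4|G0=1|1=1 G2=(1+1>=2)=1 G3=NOT G3=NOT 1=0 G4=G2=1 -> 11101
Step 4: G0=G1&G4=1&1=1 G1=G4|G0=1|1=1 G2=(1+1>=2)=1 G3=NOT G3=NOT 0=1 G4=G2=1 -> 11111
Step 5: G0=G1&G4=1&1=1 G1=G4|G0=1|1=1 G2=(1+1>=2)=1 G3=NOT G3=NOT 1=0 G4=G2=1 -> 11101
Step 6: G0=G1&G4=1&1=1 G1=G4|G0=1|1=1 G2=(1+1>=2)=1 G3=NOT G3=NOT 0=1 G4=G2=1 -> 11111
Step 7: G0=G1&G4=1&1=1 G1=G4|G0=1|1=1 G2=(1+1>=2)=1 G3=NOT G3=NOT 1=0 G4=G2=1 -> 11101

11101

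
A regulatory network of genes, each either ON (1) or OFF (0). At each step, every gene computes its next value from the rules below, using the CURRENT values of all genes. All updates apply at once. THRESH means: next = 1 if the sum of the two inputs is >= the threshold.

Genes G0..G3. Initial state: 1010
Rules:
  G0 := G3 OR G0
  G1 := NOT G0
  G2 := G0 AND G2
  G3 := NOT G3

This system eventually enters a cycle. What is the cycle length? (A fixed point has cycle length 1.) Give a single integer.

Answer: 2

Derivation:
Step 0: 1010
Step 1: G0=G3|G0=0|1=1 G1=NOT G0=NOT 1=0 G2=G0&G2=1&1=1 G3=NOT G3=NOT 0=1 -> 1011
Step 2: G0=G3|G0=1|1=1 G1=NOT G0=NOT 1=0 G2=G0&G2=1&1=1 G3=NOT G3=NOT 1=0 -> 1010
State from step 2 equals state from step 0 -> cycle length 2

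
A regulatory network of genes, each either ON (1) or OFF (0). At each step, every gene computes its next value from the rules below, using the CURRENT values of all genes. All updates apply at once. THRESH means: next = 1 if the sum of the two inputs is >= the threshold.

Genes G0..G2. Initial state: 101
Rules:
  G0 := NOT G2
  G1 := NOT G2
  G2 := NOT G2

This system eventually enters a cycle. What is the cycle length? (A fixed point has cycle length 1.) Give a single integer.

Answer: 2

Derivation:
Step 0: 101
Step 1: G0=NOT G2=NOT 1=0 G1=NOT G2=NOT 1=0 G2=NOT G2=NOT 1=0 -> 000
Step 2: G0=NOT G2=NOT 0=1 G1=NOT G2=NOT 0=1 G2=NOT G2=NOT 0=1 -> 111
Step 3: G0=NOT G2=NOT 1=0 G1=NOT G2=NOT 1=0 G2=NOT G2=NOT 1=0 -> 000
State from step 3 equals state from step 1 -> cycle length 2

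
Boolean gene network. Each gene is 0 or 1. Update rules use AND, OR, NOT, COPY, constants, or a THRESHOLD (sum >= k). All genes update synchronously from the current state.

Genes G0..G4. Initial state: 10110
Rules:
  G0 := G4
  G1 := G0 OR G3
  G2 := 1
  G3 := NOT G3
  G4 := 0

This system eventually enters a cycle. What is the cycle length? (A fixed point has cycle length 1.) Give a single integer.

Step 0: 10110
Step 1: G0=G4=0 G1=G0|G3=1|1=1 G2=1(const) G3=NOT G3=NOT 1=0 G4=0(const) -> 01100
Step 2: G0=G4=0 G1=G0|G3=0|0=0 G2=1(const) G3=NOT G3=NOT 0=1 G4=0(const) -> 00110
Step 3: G0=G4=0 G1=G0|G3=0|1=1 G2=1(const) G3=NOT G3=NOT 1=0 G4=0(const) -> 01100
State from step 3 equals state from step 1 -> cycle length 2

Answer: 2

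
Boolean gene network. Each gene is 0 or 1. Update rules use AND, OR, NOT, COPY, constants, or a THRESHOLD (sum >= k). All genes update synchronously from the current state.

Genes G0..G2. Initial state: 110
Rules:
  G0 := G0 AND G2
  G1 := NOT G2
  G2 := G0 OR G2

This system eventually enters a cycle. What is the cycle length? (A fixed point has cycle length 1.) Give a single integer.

Step 0: 110
Step 1: G0=G0&G2=1&0=0 G1=NOT G2=NOT 0=1 G2=G0|G2=1|0=1 -> 011
Step 2: G0=G0&G2=0&1=0 G1=NOT G2=NOT 1=0 G2=G0|G2=0|1=1 -> 001
Step 3: G0=G0&G2=0&1=0 G1=NOT G2=NOT 1=0 G2=G0|G2=0|1=1 -> 001
State from step 3 equals state from step 2 -> cycle length 1

Answer: 1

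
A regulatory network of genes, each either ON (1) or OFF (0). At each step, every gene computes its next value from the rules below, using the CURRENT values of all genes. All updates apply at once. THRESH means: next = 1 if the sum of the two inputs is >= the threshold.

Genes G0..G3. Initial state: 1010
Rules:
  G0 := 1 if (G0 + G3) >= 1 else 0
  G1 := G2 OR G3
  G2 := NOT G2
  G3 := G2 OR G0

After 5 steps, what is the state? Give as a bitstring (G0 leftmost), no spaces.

Step 1: G0=(1+0>=1)=1 G1=G2|G3=1|0=1 G2=NOT G2=NOT 1=0 G3=G2|G0=1|1=1 -> 1101
Step 2: G0=(1+1>=1)=1 G1=G2|G3=0|1=1 G2=NOT G2=NOT 0=1 G3=G2|G0=0|1=1 -> 1111
Step 3: G0=(1+1>=1)=1 G1=G2|G3=1|1=1 G2=NOT G2=NOT 1=0 G3=G2|G0=1|1=1 -> 1101
Step 4: G0=(1+1>=1)=1 G1=G2|G3=0|1=1 G2=NOT G2=NOT 0=1 G3=G2|G0=0|1=1 -> 1111
Step 5: G0=(1+1>=1)=1 G1=G2|G3=1|1=1 G2=NOT G2=NOT 1=0 G3=G2|G0=1|1=1 -> 1101

1101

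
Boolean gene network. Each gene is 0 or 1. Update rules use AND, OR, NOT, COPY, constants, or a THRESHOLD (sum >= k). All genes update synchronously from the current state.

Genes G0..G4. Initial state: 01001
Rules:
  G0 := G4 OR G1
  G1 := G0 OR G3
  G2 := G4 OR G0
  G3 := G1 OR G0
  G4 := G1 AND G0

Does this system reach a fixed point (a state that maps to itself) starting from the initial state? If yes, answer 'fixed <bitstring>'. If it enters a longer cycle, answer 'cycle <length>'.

Answer: fixed 11111

Derivation:
Step 0: 01001
Step 1: G0=G4|G1=1|1=1 G1=G0|G3=0|0=0 G2=G4|G0=1|0=1 G3=G1|G0=1|0=1 G4=G1&G0=1&0=0 -> 10110
Step 2: G0=G4|G1=0|0=0 G1=G0|G3=1|1=1 G2=G4|G0=0|1=1 G3=G1|G0=0|1=1 G4=G1&G0=0&1=0 -> 01110
Step 3: G0=G4|G1=0|1=1 G1=G0|G3=0|1=1 G2=G4|G0=0|0=0 G3=G1|G0=1|0=1 G4=G1&G0=1&0=0 -> 11010
Step 4: G0=G4|G1=0|1=1 G1=G0|G3=1|1=1 G2=G4|G0=0|1=1 G3=G1|G0=1|1=1 G4=G1&G0=1&1=1 -> 11111
Step 5: G0=G4|G1=1|1=1 G1=G0|G3=1|1=1 G2=G4|G0=1|1=1 G3=G1|G0=1|1=1 G4=G1&G0=1&1=1 -> 11111
Fixed point reached at step 4: 11111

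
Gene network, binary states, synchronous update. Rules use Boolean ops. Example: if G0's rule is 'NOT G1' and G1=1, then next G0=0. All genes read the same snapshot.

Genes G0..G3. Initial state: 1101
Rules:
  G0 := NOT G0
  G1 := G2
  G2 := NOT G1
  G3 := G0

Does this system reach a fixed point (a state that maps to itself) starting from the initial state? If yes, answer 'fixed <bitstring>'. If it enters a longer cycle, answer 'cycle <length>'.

Answer: cycle 4

Derivation:
Step 0: 1101
Step 1: G0=NOT G0=NOT 1=0 G1=G2=0 G2=NOT G1=NOT 1=0 G3=G0=1 -> 0001
Step 2: G0=NOT G0=NOT 0=1 G1=G2=0 G2=NOT G1=NOT 0=1 G3=G0=0 -> 1010
Step 3: G0=NOT G0=NOT 1=0 G1=G2=1 G2=NOT G1=NOT 0=1 G3=G0=1 -> 0111
Step 4: G0=NOT G0=NOT 0=1 G1=G2=1 G2=NOT G1=NOT 1=0 G3=G0=0 -> 1100
Step 5: G0=NOT G0=NOT 1=0 G1=G2=0 G2=NOT G1=NOT 1=0 G3=G0=1 -> 0001
Cycle of length 4 starting at step 1 -> no fixed point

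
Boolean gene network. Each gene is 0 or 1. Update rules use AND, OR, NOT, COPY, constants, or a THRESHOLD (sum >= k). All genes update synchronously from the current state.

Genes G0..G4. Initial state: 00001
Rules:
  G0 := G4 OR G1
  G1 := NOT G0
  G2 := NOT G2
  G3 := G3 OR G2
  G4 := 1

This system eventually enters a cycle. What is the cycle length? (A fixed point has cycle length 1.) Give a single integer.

Answer: 2

Derivation:
Step 0: 00001
Step 1: G0=G4|G1=1|0=1 G1=NOT G0=NOT 0=1 G2=NOT G2=NOT 0=1 G3=G3|G2=0|0=0 G4=1(const) -> 11101
Step 2: G0=G4|G1=1|1=1 G1=NOT G0=NOT 1=0 G2=NOT G2=NOT 1=0 G3=G3|G2=0|1=1 G4=1(const) -> 10011
Step 3: G0=G4|G1=1|0=1 G1=NOT G0=NOT 1=0 G2=NOT G2=NOT 0=1 G3=G3|G2=1|0=1 G4=1(const) -> 10111
Step 4: G0=G4|G1=1|0=1 G1=NOT G0=NOT 1=0 G2=NOT G2=NOT 1=0 G3=G3|G2=1|1=1 G4=1(const) -> 10011
State from step 4 equals state from step 2 -> cycle length 2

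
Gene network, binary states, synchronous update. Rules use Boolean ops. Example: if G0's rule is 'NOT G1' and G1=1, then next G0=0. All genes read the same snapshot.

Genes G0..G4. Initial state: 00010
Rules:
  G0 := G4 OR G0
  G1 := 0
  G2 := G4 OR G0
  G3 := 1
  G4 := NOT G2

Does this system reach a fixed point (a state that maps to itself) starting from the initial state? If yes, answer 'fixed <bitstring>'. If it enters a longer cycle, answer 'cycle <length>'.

Step 0: 00010
Step 1: G0=G4|G0=0|0=0 G1=0(const) G2=G4|G0=0|0=0 G3=1(const) G4=NOT G2=NOT 0=1 -> 00011
Step 2: G0=G4|G0=1|0=1 G1=0(const) G2=G4|G0=1|0=1 G3=1(const) G4=NOT G2=NOT 0=1 -> 10111
Step 3: G0=G4|G0=1|1=1 G1=0(const) G2=G4|G0=1|1=1 G3=1(const) G4=NOT G2=NOT 1=0 -> 10110
Step 4: G0=G4|G0=0|1=1 G1=0(const) G2=G4|G0=0|1=1 G3=1(const) G4=NOT G2=NOT 1=0 -> 10110
Fixed point reached at step 3: 10110

Answer: fixed 10110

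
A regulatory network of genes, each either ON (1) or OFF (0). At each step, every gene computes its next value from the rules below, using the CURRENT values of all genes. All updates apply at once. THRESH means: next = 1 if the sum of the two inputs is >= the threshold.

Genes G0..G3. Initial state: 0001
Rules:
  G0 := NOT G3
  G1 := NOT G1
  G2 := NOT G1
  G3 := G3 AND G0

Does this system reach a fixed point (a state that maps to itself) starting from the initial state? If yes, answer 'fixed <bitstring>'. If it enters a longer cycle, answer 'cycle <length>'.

Step 0: 0001
Step 1: G0=NOT G3=NOT 1=0 G1=NOT G1=NOT 0=1 G2=NOT G1=NOT 0=1 G3=G3&G0=1&0=0 -> 0110
Step 2: G0=NOT G3=NOT 0=1 G1=NOT G1=NOT 1=0 G2=NOT G1=NOT 1=0 G3=G3&G0=0&0=0 -> 1000
Step 3: G0=NOT G3=NOT 0=1 G1=NOT G1=NOT 0=1 G2=NOT G1=NOT 0=1 G3=G3&G0=0&1=0 -> 1110
Step 4: G0=NOT G3=NOT 0=1 G1=NOT G1=NOT 1=0 G2=NOT G1=NOT 1=0 G3=G3&G0=0&1=0 -> 1000
Cycle of length 2 starting at step 2 -> no fixed point

Answer: cycle 2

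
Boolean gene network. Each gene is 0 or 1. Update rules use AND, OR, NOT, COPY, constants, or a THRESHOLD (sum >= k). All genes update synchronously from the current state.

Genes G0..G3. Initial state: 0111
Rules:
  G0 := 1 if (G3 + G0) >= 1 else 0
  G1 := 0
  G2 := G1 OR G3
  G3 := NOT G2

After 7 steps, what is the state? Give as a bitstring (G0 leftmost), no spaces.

Step 1: G0=(1+0>=1)=1 G1=0(const) G2=G1|G3=1|1=1 G3=NOT G2=NOT 1=0 -> 1010
Step 2: G0=(0+1>=1)=1 G1=0(const) G2=G1|G3=0|0=0 G3=NOT G2=NOT 1=0 -> 1000
Step 3: G0=(0+1>=1)=1 G1=0(const) G2=G1|G3=0|0=0 G3=NOT G2=NOT 0=1 -> 1001
Step 4: G0=(1+1>=1)=1 G1=0(const) G2=G1|G3=0|1=1 G3=NOT G2=NOT 0=1 -> 1011
Step 5: G0=(1+1>=1)=1 G1=0(const) G2=G1|G3=0|1=1 G3=NOT G2=NOT 1=0 -> 1010
Step 6: G0=(0+1>=1)=1 G1=0(const) G2=G1|G3=0|0=0 G3=NOT G2=NOT 1=0 -> 1000
Step 7: G0=(0+1>=1)=1 G1=0(const) G2=G1|G3=0|0=0 G3=NOT G2=NOT 0=1 -> 1001

1001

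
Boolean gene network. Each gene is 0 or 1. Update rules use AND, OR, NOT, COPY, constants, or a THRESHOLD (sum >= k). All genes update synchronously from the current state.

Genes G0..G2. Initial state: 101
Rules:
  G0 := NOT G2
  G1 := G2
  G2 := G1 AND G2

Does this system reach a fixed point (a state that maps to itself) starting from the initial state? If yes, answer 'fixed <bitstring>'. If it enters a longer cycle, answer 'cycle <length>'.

Answer: fixed 100

Derivation:
Step 0: 101
Step 1: G0=NOT G2=NOT 1=0 G1=G2=1 G2=G1&G2=0&1=0 -> 010
Step 2: G0=NOT G2=NOT 0=1 G1=G2=0 G2=G1&G2=1&0=0 -> 100
Step 3: G0=NOT G2=NOT 0=1 G1=G2=0 G2=G1&G2=0&0=0 -> 100
Fixed point reached at step 2: 100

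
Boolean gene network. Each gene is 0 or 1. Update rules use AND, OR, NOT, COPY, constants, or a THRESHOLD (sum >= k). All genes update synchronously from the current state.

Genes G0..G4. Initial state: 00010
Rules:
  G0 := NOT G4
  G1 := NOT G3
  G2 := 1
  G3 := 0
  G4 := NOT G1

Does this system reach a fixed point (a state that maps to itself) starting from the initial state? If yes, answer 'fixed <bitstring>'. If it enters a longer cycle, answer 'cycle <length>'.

Step 0: 00010
Step 1: G0=NOT G4=NOT 0=1 G1=NOT G3=NOT 1=0 G2=1(const) G3=0(const) G4=NOT G1=NOT 0=1 -> 10101
Step 2: G0=NOT G4=NOT 1=0 G1=NOT G3=NOT 0=1 G2=1(const) G3=0(const) G4=NOT G1=NOT 0=1 -> 01101
Step 3: G0=NOT G4=NOT 1=0 G1=NOT G3=NOT 0=1 G2=1(const) G3=0(const) G4=NOT G1=NOT 1=0 -> 01100
Step 4: G0=NOT G4=NOT 0=1 G1=NOT G3=NOT 0=1 G2=1(const) G3=0(const) G4=NOT G1=NOT 1=0 -> 11100
Step 5: G0=NOT G4=NOT 0=1 G1=NOT G3=NOT 0=1 G2=1(const) G3=0(const) G4=NOT G1=NOT 1=0 -> 11100
Fixed point reached at step 4: 11100

Answer: fixed 11100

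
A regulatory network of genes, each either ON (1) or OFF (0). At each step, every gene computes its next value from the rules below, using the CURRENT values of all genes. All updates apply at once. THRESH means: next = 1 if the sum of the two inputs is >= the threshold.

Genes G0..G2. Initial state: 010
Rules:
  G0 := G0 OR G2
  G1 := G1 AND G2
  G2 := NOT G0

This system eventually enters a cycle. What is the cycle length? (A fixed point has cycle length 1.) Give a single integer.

Step 0: 010
Step 1: G0=G0|G2=0|0=0 G1=G1&G2=1&0=0 G2=NOT G0=NOT 0=1 -> 001
Step 2: G0=G0|G2=0|1=1 G1=G1&G2=0&1=0 G2=NOT G0=NOT 0=1 -> 101
Step 3: G0=G0|G2=1|1=1 G1=G1&G2=0&1=0 G2=NOT G0=NOT 1=0 -> 100
Step 4: G0=G0|G2=1|0=1 G1=G1&G2=0&0=0 G2=NOT G0=NOT 1=0 -> 100
State from step 4 equals state from step 3 -> cycle length 1

Answer: 1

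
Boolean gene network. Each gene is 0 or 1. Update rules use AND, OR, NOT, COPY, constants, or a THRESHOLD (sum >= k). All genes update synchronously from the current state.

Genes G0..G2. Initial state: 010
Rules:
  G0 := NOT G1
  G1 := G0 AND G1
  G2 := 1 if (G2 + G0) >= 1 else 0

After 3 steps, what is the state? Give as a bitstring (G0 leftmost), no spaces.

Step 1: G0=NOT G1=NOT 1=0 G1=G0&G1=0&1=0 G2=(0+0>=1)=0 -> 000
Step 2: G0=NOT G1=NOT 0=1 G1=G0&G1=0&0=0 G2=(0+0>=1)=0 -> 100
Step 3: G0=NOT G1=NOT 0=1 G1=G0&G1=1&0=0 G2=(0+1>=1)=1 -> 101

101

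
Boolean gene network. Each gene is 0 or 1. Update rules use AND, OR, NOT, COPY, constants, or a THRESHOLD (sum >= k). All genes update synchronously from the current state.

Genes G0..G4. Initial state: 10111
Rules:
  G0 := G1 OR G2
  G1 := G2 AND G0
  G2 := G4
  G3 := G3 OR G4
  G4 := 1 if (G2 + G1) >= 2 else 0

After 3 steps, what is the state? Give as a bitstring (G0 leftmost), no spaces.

Step 1: G0=G1|G2=0|1=1 G1=G2&G0=1&1=1 G2=G4=1 G3=G3|G4=1|1=1 G4=(1+0>=2)=0 -> 11110
Step 2: G0=G1|G2=1|1=1 G1=G2&G0=1&1=1 G2=G4=0 G3=G3|G4=1|0=1 G4=(1+1>=2)=1 -> 11011
Step 3: G0=G1|G2=1|0=1 G1=G2&G0=0&1=0 G2=G4=1 G3=G3|G4=1|1=1 G4=(0+1>=2)=0 -> 10110

10110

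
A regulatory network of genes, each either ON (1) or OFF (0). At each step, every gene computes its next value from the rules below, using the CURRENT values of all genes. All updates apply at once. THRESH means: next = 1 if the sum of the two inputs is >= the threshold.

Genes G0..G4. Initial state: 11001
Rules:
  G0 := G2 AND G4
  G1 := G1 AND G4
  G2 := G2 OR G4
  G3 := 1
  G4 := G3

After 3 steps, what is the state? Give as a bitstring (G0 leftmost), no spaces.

Step 1: G0=G2&G4=0&1=0 G1=G1&G4=1&1=1 G2=G2|G4=0|1=1 G3=1(const) G4=G3=0 -> 01110
Step 2: G0=G2&G4=1&0=0 G1=G1&G4=1&0=0 G2=G2|G4=1|0=1 G3=1(const) G4=G3=1 -> 00111
Step 3: G0=G2&G4=1&1=1 G1=G1&G4=0&1=0 G2=G2|G4=1|1=1 G3=1(const) G4=G3=1 -> 10111

10111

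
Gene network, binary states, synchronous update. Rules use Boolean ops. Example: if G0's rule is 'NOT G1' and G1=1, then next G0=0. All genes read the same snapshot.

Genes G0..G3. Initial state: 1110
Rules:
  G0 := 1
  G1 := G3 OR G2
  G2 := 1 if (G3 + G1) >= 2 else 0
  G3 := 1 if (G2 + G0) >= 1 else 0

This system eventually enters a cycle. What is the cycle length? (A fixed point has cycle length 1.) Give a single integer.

Step 0: 1110
Step 1: G0=1(const) G1=G3|G2=0|1=1 G2=(0+1>=2)=0 G3=(1+1>=1)=1 -> 1101
Step 2: G0=1(const) G1=G3|G2=1|0=1 G2=(1+1>=2)=1 G3=(0+1>=1)=1 -> 1111
Step 3: G0=1(const) G1=G3|G2=1|1=1 G2=(1+1>=2)=1 G3=(1+1>=1)=1 -> 1111
State from step 3 equals state from step 2 -> cycle length 1

Answer: 1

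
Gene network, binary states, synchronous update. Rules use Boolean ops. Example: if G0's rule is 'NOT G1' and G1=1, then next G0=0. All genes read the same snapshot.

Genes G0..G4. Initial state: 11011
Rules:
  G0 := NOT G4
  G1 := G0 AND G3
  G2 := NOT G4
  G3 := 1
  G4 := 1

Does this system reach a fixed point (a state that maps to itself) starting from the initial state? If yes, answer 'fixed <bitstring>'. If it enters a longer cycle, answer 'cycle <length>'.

Step 0: 11011
Step 1: G0=NOT G4=NOT 1=0 G1=G0&G3=1&1=1 G2=NOT G4=NOT 1=0 G3=1(const) G4=1(const) -> 01011
Step 2: G0=NOT G4=NOT 1=0 G1=G0&G3=0&1=0 G2=NOT G4=NOT 1=0 G3=1(const) G4=1(const) -> 00011
Step 3: G0=NOT G4=NOT 1=0 G1=G0&G3=0&1=0 G2=NOT G4=NOT 1=0 G3=1(const) G4=1(const) -> 00011
Fixed point reached at step 2: 00011

Answer: fixed 00011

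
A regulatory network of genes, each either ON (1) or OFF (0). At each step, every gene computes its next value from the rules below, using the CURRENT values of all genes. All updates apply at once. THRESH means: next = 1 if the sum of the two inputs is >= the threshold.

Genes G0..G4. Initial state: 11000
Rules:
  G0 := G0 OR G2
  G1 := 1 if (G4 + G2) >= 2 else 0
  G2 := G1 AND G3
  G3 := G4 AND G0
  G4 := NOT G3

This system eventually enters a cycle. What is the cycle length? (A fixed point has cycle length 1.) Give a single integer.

Answer: 4

Derivation:
Step 0: 11000
Step 1: G0=G0|G2=1|0=1 G1=(0+0>=2)=0 G2=G1&G3=1&0=0 G3=G4&G0=0&1=0 G4=NOT G3=NOT 0=1 -> 10001
Step 2: G0=G0|G2=1|0=1 G1=(1+0>=2)=0 G2=G1&G3=0&0=0 G3=G4&G0=1&1=1 G4=NOT G3=NOT 0=1 -> 10011
Step 3: G0=G0|G2=1|0=1 G1=(1+0>=2)=0 G2=G1&G3=0&1=0 G3=G4&G0=1&1=1 G4=NOT G3=NOT 1=0 -> 10010
Step 4: G0=G0|G2=1|0=1 G1=(0+0>=2)=0 G2=G1&G3=0&1=0 G3=G4&G0=0&1=0 G4=NOT G3=NOT 1=0 -> 10000
Step 5: G0=G0|G2=1|0=1 G1=(0+0>=2)=0 G2=G1&G3=0&0=0 G3=G4&G0=0&1=0 G4=NOT G3=NOT 0=1 -> 10001
State from step 5 equals state from step 1 -> cycle length 4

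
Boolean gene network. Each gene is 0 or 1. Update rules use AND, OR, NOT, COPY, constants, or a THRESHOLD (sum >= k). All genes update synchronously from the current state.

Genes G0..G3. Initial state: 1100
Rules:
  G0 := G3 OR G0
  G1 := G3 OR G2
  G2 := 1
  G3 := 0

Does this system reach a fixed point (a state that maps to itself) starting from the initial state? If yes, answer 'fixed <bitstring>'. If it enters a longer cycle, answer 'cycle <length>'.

Step 0: 1100
Step 1: G0=G3|G0=0|1=1 G1=G3|G2=0|0=0 G2=1(const) G3=0(const) -> 1010
Step 2: G0=G3|G0=0|1=1 G1=G3|G2=0|1=1 G2=1(const) G3=0(const) -> 1110
Step 3: G0=G3|G0=0|1=1 G1=G3|G2=0|1=1 G2=1(const) G3=0(const) -> 1110
Fixed point reached at step 2: 1110

Answer: fixed 1110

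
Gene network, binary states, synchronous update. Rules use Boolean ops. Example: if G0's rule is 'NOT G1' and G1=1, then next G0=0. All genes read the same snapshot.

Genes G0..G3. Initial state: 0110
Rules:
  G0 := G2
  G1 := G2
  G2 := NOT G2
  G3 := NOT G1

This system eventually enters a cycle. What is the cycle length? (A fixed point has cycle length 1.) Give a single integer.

Answer: 2

Derivation:
Step 0: 0110
Step 1: G0=G2=1 G1=G2=1 G2=NOT G2=NOT 1=0 G3=NOT G1=NOT 1=0 -> 1100
Step 2: G0=G2=0 G1=G2=0 G2=NOT G2=NOT 0=1 G3=NOT G1=NOT 1=0 -> 0010
Step 3: G0=G2=1 G1=G2=1 G2=NOT G2=NOT 1=0 G3=NOT G1=NOT 0=1 -> 1101
Step 4: G0=G2=0 G1=G2=0 G2=NOT G2=NOT 0=1 G3=NOT G1=NOT 1=0 -> 0010
State from step 4 equals state from step 2 -> cycle length 2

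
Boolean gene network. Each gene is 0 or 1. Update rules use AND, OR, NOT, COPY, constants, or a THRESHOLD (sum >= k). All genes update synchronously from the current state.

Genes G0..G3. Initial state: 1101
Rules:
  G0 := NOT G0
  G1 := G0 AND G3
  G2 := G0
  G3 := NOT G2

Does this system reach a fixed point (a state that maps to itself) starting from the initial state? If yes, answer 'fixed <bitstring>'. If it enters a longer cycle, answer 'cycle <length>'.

Answer: cycle 2

Derivation:
Step 0: 1101
Step 1: G0=NOT G0=NOT 1=0 G1=G0&G3=1&1=1 G2=G0=1 G3=NOT G2=NOT 0=1 -> 0111
Step 2: G0=NOT G0=NOT 0=1 G1=G0&G3=0&1=0 G2=G0=0 G3=NOT G2=NOT 1=0 -> 1000
Step 3: G0=NOT G0=NOT 1=0 G1=G0&G3=1&0=0 G2=G0=1 G3=NOT G2=NOT 0=1 -> 0011
Step 4: G0=NOT G0=NOT 0=1 G1=G0&G3=0&1=0 G2=G0=0 G3=NOT G2=NOT 1=0 -> 1000
Cycle of length 2 starting at step 2 -> no fixed point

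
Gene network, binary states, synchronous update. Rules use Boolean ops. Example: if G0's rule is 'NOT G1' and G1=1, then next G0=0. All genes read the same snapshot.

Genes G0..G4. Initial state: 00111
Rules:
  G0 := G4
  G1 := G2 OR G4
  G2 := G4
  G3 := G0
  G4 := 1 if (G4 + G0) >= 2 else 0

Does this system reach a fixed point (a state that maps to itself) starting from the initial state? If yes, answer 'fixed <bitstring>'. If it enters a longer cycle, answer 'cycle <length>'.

Answer: fixed 00000

Derivation:
Step 0: 00111
Step 1: G0=G4=1 G1=G2|G4=1|1=1 G2=G4=1 G3=G0=0 G4=(1+0>=2)=0 -> 11100
Step 2: G0=G4=0 G1=G2|G4=1|0=1 G2=G4=0 G3=G0=1 G4=(0+1>=2)=0 -> 01010
Step 3: G0=G4=0 G1=G2|G4=0|0=0 G2=G4=0 G3=G0=0 G4=(0+0>=2)=0 -> 00000
Step 4: G0=G4=0 G1=G2|G4=0|0=0 G2=G4=0 G3=G0=0 G4=(0+0>=2)=0 -> 00000
Fixed point reached at step 3: 00000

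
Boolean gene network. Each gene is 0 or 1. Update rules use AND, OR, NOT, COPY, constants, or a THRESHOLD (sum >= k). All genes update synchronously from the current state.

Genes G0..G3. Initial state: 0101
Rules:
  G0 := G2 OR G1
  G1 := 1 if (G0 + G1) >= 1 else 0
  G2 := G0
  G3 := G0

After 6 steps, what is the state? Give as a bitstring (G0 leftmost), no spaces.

Step 1: G0=G2|G1=0|1=1 G1=(0+1>=1)=1 G2=G0=0 G3=G0=0 -> 1100
Step 2: G0=G2|G1=0|1=1 G1=(1+1>=1)=1 G2=G0=1 G3=G0=1 -> 1111
Step 3: G0=G2|G1=1|1=1 G1=(1+1>=1)=1 G2=G0=1 G3=G0=1 -> 1111
Step 4: G0=G2|G1=1|1=1 G1=(1+1>=1)=1 G2=G0=1 G3=G0=1 -> 1111
Step 5: G0=G2|G1=1|1=1 G1=(1+1>=1)=1 G2=G0=1 G3=G0=1 -> 1111
Step 6: G0=G2|G1=1|1=1 G1=(1+1>=1)=1 G2=G0=1 G3=G0=1 -> 1111

1111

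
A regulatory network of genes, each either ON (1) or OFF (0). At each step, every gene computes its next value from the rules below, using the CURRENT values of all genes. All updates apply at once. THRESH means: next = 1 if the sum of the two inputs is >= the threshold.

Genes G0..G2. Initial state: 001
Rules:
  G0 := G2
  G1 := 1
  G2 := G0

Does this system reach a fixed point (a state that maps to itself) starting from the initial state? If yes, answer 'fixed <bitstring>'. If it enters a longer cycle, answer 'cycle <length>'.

Answer: cycle 2

Derivation:
Step 0: 001
Step 1: G0=G2=1 G1=1(const) G2=G0=0 -> 110
Step 2: G0=G2=0 G1=1(const) G2=G0=1 -> 011
Step 3: G0=G2=1 G1=1(const) G2=G0=0 -> 110
Cycle of length 2 starting at step 1 -> no fixed point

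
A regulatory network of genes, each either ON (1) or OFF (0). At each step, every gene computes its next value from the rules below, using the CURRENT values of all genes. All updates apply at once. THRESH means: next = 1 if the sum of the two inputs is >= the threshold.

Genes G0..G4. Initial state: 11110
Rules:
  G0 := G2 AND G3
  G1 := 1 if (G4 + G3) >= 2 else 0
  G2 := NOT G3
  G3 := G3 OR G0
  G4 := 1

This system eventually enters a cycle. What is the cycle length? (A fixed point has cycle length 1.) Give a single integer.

Step 0: 11110
Step 1: G0=G2&G3=1&1=1 G1=(0+1>=2)=0 G2=NOT G3=NOT 1=0 G3=G3|G0=1|1=1 G4=1(const) -> 10011
Step 2: G0=G2&G3=0&1=0 G1=(1+1>=2)=1 G2=NOT G3=NOT 1=0 G3=G3|G0=1|1=1 G4=1(const) -> 01011
Step 3: G0=G2&G3=0&1=0 G1=(1+1>=2)=1 G2=NOT G3=NOT 1=0 G3=G3|G0=1|0=1 G4=1(const) -> 01011
State from step 3 equals state from step 2 -> cycle length 1

Answer: 1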